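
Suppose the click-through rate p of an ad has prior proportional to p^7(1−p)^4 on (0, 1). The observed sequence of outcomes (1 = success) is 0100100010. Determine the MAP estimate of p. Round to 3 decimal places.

The prior density ∝ p^7(1−p)^4 is the kernel of Beta(8, 5).
Data: 3 successes in 10 trials (from the sequence). The binomial likelihood contributes p^3(1−p)^7, so the posterior is Beta(8+3, 5+7) = Beta(11, 12).
For Beta(a, b) with a, b > 1 the mode is (a−1)/(a+b−2) = 10/21 ≈ 0.476.

p̂_MAP = 0.476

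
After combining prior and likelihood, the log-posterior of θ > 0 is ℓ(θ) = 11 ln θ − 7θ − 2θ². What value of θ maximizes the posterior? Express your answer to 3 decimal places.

ℓ'(θ) = 11/θ − 7 − 4θ. Setting this to zero and multiplying by θ: 4θ² + 7θ − 11 = 0.
θ = (−7 + √(7² + 4·4·11)) / (2·4) = (−7 + √225) / 8 = (−7 + 15)/8 = 1.
ℓ''(θ) = −11/θ² − 4 < 0, confirming a maximum.

θ̂_MAP = 1.000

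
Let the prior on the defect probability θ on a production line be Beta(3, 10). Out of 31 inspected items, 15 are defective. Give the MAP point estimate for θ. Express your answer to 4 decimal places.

Prior: Beta(3, 10).
Data: 15 successes in 31 trials. The binomial likelihood contributes θ^15(1−θ)^16, so the posterior is Beta(3+15, 10+16) = Beta(18, 26).
For Beta(a, b) with a, b > 1 the mode is (a−1)/(a+b−2) = 17/42 ≈ 0.4048.

θ̂_MAP = 0.4048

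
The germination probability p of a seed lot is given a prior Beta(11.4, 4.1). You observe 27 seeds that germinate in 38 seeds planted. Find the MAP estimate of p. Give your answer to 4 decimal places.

p̂_MAP = 0.7262

Prior: Beta(11.4, 4.1).
Data: 27 successes in 38 trials. The binomial likelihood contributes p^27(1−p)^11, so the posterior is Beta(11.4+27, 4.1+11) = Beta(38.4, 15.1).
For Beta(a, b) with a, b > 1 the mode is (a−1)/(a+b−2) = 37.4/51.5 ≈ 0.7262.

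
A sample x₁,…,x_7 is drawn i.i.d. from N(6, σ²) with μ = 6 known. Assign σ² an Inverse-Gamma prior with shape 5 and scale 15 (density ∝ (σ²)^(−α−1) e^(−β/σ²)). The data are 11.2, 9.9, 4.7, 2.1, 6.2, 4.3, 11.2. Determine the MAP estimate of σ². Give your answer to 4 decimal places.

Sum of squared deviations about the known mean: SS = (11.2−6)² + (9.9−6)² + (4.7−6)² + (2.1−6)² + (6.2−6)² + (4.3−6)² + (11.2−6)² = 89.12.
The Normal likelihood contributes (σ²)^(−n/2) exp(−SS/(2σ²)), so the posterior is Inverse-Gamma(α + n/2, β + SS/2) = Inverse-Gamma(8.5, 59.56).
The mode of Inverse-Gamma(a, b) is b/(a+1) = 59.56/9.5 ≈ 6.2695.

σ̂²_MAP = 6.2695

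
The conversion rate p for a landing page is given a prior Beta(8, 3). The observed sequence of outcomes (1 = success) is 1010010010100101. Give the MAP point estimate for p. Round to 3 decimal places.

p̂_MAP = 0.560

Prior: Beta(8, 3).
Data: 7 successes in 16 trials (from the sequence). The binomial likelihood contributes p^7(1−p)^9, so the posterior is Beta(8+7, 3+9) = Beta(15, 12).
For Beta(a, b) with a, b > 1 the mode is (a−1)/(a+b−2) = 14/25 ≈ 0.560.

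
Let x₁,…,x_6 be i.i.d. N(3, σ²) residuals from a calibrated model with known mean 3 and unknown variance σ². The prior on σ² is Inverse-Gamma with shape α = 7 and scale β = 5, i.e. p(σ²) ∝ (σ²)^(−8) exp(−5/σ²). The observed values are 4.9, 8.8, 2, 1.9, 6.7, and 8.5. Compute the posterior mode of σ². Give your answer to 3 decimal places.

σ̂²_MAP = 4.245

Sum of squared deviations about the known mean: SS = (4.9−3)² + (8.8−3)² + (2−3)² + (1.9−3)² + (6.7−3)² + (8.5−3)² = 83.4.
The Normal likelihood contributes (σ²)^(−n/2) exp(−SS/(2σ²)), so the posterior is Inverse-Gamma(α + n/2, β + SS/2) = Inverse-Gamma(10, 46.7).
The mode of Inverse-Gamma(a, b) is b/(a+1) = 46.7/11 ≈ 4.245.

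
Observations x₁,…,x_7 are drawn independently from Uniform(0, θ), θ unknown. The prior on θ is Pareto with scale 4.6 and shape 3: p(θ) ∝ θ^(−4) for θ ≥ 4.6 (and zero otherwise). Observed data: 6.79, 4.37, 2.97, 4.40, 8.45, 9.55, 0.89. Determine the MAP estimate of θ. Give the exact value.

θ̂_MAP = 9.55

The Uniform(0, θ) likelihood is θ^(−n) for θ ≥ max(xᵢ), zero otherwise. Here max(xᵢ) = 9.55.
Posterior ∝ θ^(−4) · θ^(−7) = θ^(−11) on θ ≥ max(4.6, 9.55) = 9.55.
This density is strictly decreasing in θ, so the posterior mode lies at the lower boundary of the support.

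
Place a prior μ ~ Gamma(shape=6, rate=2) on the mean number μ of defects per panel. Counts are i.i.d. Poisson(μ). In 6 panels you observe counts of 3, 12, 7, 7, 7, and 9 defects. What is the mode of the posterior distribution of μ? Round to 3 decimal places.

μ̂_MAP = 6.250

Σxᵢ = 3+12+7+7+7+9 = 45, with n = 6.
Posterior ∝ μ^5e^(−2μ) · μ^45e^(−6μ) = μ^50e^(−8μ), i.e. Gamma(shape=51, rate=8).
The mode of a Gamma(a, b) with a ≥ 1 (shape–rate) is (a−1)/b = 50/8 ≈ 6.250.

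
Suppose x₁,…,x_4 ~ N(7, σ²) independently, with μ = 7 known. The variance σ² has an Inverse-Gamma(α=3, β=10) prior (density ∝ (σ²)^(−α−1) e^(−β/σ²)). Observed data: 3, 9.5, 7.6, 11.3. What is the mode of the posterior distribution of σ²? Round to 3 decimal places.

σ̂²_MAP = 5.092

Sum of squared deviations about the known mean: SS = (3−7)² + (9.5−7)² + (7.6−7)² + (11.3−7)² = 41.1.
The Normal likelihood contributes (σ²)^(−n/2) exp(−SS/(2σ²)), so the posterior is Inverse-Gamma(α + n/2, β + SS/2) = Inverse-Gamma(5, 30.55).
The mode of Inverse-Gamma(a, b) is b/(a+1) = 30.55/6 ≈ 5.092.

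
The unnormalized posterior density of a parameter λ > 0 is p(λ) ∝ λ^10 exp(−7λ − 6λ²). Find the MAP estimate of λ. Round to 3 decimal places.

ℓ'(λ) = 10/λ − 7 − 12λ. Setting this to zero and multiplying by λ: 12λ² + 7λ − 10 = 0.
λ = (−7 + √(7² + 4·12·10)) / (2·12) = (−7 + √529) / 24 = (−7 + 23)/24 = 2/3.
ℓ''(λ) = −10/λ² − 12 < 0, confirming a maximum.

λ̂_MAP = 0.667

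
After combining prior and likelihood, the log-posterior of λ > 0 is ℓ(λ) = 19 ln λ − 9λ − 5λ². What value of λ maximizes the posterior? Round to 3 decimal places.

ℓ'(λ) = 19/λ − 9 − 10λ. Setting this to zero and multiplying by λ: 10λ² + 9λ − 19 = 0.
λ = (−9 + √(9² + 4·10·19)) / (2·10) = (−9 + √841) / 20 = (−9 + 29)/20 = 1.
ℓ''(λ) = −19/λ² − 10 < 0, confirming a maximum.

λ̂_MAP = 1.000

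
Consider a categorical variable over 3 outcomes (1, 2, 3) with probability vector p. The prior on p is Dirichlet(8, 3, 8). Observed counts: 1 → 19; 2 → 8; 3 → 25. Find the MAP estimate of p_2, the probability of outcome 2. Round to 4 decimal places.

MAP estimate: 0.1471

The posterior is Dirichlet(αᵢ + nᵢ) = Dirichlet(27, 11, 33).
For a Dirichlet(a₁,…,a_K) with all aᵢ > 1, the mode has j-th component (aⱼ − 1)/(Σaᵢ − K).
Here Σaᵢ = 71 and K = 3, so p_2 = (11 − 1)/(71 − 3) = 10/68 ≈ 0.1471.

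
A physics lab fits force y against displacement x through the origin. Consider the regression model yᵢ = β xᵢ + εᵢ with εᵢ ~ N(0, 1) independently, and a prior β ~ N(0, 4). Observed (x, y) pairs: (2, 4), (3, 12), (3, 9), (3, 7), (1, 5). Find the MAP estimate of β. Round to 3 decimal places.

log p(β | y) = −Σ(yᵢ − βxᵢ)²/(2·1) − β²/(2·4) + const.
Setting the derivative to zero: Σxᵢ(yᵢ − βxᵢ)/1 − β/4 = 0, so β = Σxᵢyᵢ / (Σxᵢ² + σ²/τ²).
Σxᵢyᵢ = 2·4 + 3·12 + 3·9 + 3·7 + 1·5 = 97; Σxᵢ² = 32; σ²/τ² = 0.25.
β̂_MAP = 97 / (32 + 0.25) = 97/32.25 ≈ 3.008.

β̂_MAP = 3.008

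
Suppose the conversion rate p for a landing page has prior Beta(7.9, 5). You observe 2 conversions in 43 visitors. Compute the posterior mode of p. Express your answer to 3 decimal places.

p̂_MAP = 0.165

Prior: Beta(7.9, 5).
Data: 2 successes in 43 trials. The binomial likelihood contributes p^2(1−p)^41, so the posterior is Beta(7.9+2, 5+41) = Beta(9.9, 46).
For Beta(a, b) with a, b > 1 the mode is (a−1)/(a+b−2) = 8.9/53.9 ≈ 0.165.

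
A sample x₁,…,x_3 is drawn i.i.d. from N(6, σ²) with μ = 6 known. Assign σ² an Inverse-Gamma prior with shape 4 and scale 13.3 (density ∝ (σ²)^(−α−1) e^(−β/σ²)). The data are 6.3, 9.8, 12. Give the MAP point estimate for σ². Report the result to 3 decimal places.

σ̂²_MAP = 5.933

Sum of squared deviations about the known mean: SS = (6.3−6)² + (9.8−6)² + (12−6)² = 50.53.
The Normal likelihood contributes (σ²)^(−n/2) exp(−SS/(2σ²)), so the posterior is Inverse-Gamma(α + n/2, β + SS/2) = Inverse-Gamma(5.5, 38.565).
The mode of Inverse-Gamma(a, b) is b/(a+1) = 38.565/6.5 ≈ 5.933.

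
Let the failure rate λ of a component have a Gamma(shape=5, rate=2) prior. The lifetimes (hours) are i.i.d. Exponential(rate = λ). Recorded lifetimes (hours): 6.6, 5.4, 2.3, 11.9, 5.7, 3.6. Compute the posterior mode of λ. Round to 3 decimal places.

λ̂_MAP = 0.267

The Exponential(rate=λ) likelihood is ∝ λ^n e^(−λΣtᵢ). Here n = 6 and Σtᵢ = 6.6 + 5.4 + 2.3 + 11.9 + 5.7 + 3.6 = 35.5.
Posterior ∝ λ^4e^(−2λ) · λ^6e^(−35.5λ) = λ^10e^(−37.5λ), i.e. Gamma(11, 37.5).
Mode = (a−1)/b = 10/37.5 ≈ 0.267.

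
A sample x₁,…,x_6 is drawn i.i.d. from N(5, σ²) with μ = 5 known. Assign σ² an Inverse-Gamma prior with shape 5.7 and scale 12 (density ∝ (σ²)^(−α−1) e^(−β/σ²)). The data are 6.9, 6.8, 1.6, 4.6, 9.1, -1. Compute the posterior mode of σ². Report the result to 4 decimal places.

σ̂²_MAP = 4.9165

Sum of squared deviations about the known mean: SS = (6.9−5)² + (6.8−5)² + (1.6−5)² + (4.6−5)² + (9.1−5)² + (-1−5)² = 71.38.
The Normal likelihood contributes (σ²)^(−n/2) exp(−SS/(2σ²)), so the posterior is Inverse-Gamma(α + n/2, β + SS/2) = Inverse-Gamma(8.7, 47.69).
The mode of Inverse-Gamma(a, b) is b/(a+1) = 47.69/9.7 ≈ 4.9165.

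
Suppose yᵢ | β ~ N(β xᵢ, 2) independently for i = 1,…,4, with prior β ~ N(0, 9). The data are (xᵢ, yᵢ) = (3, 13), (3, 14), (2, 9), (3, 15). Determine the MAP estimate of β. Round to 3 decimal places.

log p(β | y) = −Σ(yᵢ − βxᵢ)²/(2·2) − β²/(2·9) + const.
Setting the derivative to zero: Σxᵢ(yᵢ − βxᵢ)/2 − β/9 = 0, so β = Σxᵢyᵢ / (Σxᵢ² + σ²/τ²).
Σxᵢyᵢ = 3·13 + 3·14 + 2·9 + 3·15 = 144; Σxᵢ² = 31; σ²/τ² = 2/9.
β̂_MAP = 144 / (31 + 2/9) = 144/(281/9) = 1296/281 ≈ 4.612.

β̂_MAP = 4.612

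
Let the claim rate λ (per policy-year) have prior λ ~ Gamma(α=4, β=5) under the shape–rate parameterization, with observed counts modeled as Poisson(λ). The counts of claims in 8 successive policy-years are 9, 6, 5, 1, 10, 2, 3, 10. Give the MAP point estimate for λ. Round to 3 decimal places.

λ̂_MAP = 3.769

Σxᵢ = 9+6+5+1+10+2+3+10 = 46, with n = 8.
Posterior ∝ λ^3e^(−5λ) · λ^46e^(−8λ) = λ^49e^(−13λ), i.e. Gamma(shape=50, rate=13).
The mode of a Gamma(a, b) with a ≥ 1 (shape–rate) is (a−1)/b = 49/13 ≈ 3.769.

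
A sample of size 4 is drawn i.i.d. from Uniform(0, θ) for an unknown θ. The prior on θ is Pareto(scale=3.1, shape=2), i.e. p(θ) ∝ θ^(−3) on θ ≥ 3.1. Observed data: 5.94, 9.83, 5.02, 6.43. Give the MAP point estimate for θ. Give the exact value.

The Uniform(0, θ) likelihood is θ^(−n) for θ ≥ max(xᵢ), zero otherwise. Here max(xᵢ) = 9.83.
Posterior ∝ θ^(−3) · θ^(−4) = θ^(−7) on θ ≥ max(3.1, 9.83) = 9.83.
This density is strictly decreasing in θ, so the posterior mode lies at the lower boundary of the support.

θ̂_MAP = 9.83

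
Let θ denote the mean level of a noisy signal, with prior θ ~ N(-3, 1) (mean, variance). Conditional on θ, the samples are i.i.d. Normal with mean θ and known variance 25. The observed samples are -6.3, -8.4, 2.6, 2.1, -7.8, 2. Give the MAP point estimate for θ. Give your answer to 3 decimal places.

n = 6; x̄ = ((-6.3) + (-8.4) + 2.6 + 2.1 + (-7.8) + 2)/6 = -15.8/6 = -79/30 ≈ -2.6333.
For a Normal prior and Normal likelihood with known variance, the posterior is Normal; its mode equals its mean, the precision-weighted average.
Prior precision 1/σ₀² = 1/1 = 1; data precision n/σ² = 6/25 = 0.24.
θ̂ = (1·(-3) + 0.24·(-79/30)) / (1 + 0.24) = (-3.632)/1.24 = -454/155 ≈ -2.929.

θ̂_MAP = -2.929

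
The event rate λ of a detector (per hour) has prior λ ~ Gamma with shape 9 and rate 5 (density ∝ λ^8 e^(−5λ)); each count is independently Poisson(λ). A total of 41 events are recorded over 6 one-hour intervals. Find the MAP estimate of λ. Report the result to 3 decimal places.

Σxᵢ = 41, n = 6.
Posterior ∝ λ^8e^(−5λ) · λ^41e^(−6λ) = λ^49e^(−11λ), i.e. Gamma(shape=50, rate=11).
The mode of a Gamma(a, b) with a ≥ 1 (shape–rate) is (a−1)/b = 49/11 ≈ 4.455.

λ̂_MAP = 4.455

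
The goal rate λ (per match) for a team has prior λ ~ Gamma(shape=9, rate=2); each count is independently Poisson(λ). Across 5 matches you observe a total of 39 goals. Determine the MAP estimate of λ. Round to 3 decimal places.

Σxᵢ = 39, n = 5.
Posterior ∝ λ^8e^(−2λ) · λ^39e^(−5λ) = λ^47e^(−7λ), i.e. Gamma(shape=48, rate=7).
The mode of a Gamma(a, b) with a ≥ 1 (shape–rate) is (a−1)/b = 47/7 ≈ 6.714.

λ̂_MAP = 6.714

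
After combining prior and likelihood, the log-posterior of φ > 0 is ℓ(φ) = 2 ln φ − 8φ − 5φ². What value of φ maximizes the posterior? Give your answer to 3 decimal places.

φ̂_MAP = 0.200

ℓ'(φ) = 2/φ − 8 − 10φ. Setting this to zero and multiplying by φ: 10φ² + 8φ − 2 = 0.
φ = (−8 + √(8² + 4·10·2)) / (2·10) = (−8 + √144) / 20 = (−8 + 12)/20 = 1/5.
ℓ''(φ) = −2/φ² − 10 < 0, confirming a maximum.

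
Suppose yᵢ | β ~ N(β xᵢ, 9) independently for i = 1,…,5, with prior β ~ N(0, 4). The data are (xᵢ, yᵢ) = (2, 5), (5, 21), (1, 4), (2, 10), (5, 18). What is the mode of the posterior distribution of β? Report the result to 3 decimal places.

β̂_MAP = 3.739

log p(β | y) = −Σ(yᵢ − βxᵢ)²/(2·9) − β²/(2·4) + const.
Setting the derivative to zero: Σxᵢ(yᵢ − βxᵢ)/9 − β/4 = 0, so β = Σxᵢyᵢ / (Σxᵢ² + σ²/τ²).
Σxᵢyᵢ = 2·5 + 5·21 + 1·4 + 2·10 + 5·18 = 229; Σxᵢ² = 59; σ²/τ² = 2.25.
β̂_MAP = 229 / (59 + 2.25) = 229/61.25 ≈ 3.739.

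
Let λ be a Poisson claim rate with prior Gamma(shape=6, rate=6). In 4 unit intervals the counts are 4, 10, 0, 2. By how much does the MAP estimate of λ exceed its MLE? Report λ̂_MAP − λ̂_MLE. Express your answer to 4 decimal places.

MAP − MLE = -1.9000

Σxᵢ = 16. Posterior is Gamma(22, 10); MAP = (22−1)/10 = 21/10 ≈ 2.10000.
MLE = x̄ = 16/4 ≈ 4.00000.
Difference = 21/10 − 16/4 = -19/10 ≈ -1.9000.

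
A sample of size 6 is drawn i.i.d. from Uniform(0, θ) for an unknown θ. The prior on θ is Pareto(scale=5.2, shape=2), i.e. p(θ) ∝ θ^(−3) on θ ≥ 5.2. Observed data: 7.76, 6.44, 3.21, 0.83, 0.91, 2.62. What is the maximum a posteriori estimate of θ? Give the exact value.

θ̂_MAP = 7.76

The Uniform(0, θ) likelihood is θ^(−n) for θ ≥ max(xᵢ), zero otherwise. Here max(xᵢ) = 7.76.
Posterior ∝ θ^(−3) · θ^(−6) = θ^(−9) on θ ≥ max(5.2, 7.76) = 7.76.
This density is strictly decreasing in θ, so the posterior mode lies at the lower boundary of the support.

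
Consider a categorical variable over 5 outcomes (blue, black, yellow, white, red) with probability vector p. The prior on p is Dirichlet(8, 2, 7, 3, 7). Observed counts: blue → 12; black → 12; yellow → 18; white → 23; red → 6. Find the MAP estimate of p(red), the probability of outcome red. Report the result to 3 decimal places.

MAP estimate of p(red) = 0.129

The posterior is Dirichlet(αᵢ + nᵢ) = Dirichlet(20, 14, 25, 26, 13).
For a Dirichlet(a₁,…,a_K) with all aᵢ > 1, the mode has j-th component (aⱼ − 1)/(Σaᵢ − K).
Here Σaᵢ = 98 and K = 5, so p(red) = (13 − 1)/(98 − 5) = 12/93 ≈ 0.129.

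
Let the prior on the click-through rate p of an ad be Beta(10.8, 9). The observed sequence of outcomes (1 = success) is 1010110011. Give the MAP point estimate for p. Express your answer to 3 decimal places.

p̂_MAP = 0.568

Prior: Beta(10.8, 9).
Data: 6 successes in 10 trials (from the sequence). The binomial likelihood contributes p^6(1−p)^4, so the posterior is Beta(10.8+6, 9+4) = Beta(16.8, 13).
For Beta(a, b) with a, b > 1 the mode is (a−1)/(a+b−2) = 15.8/27.8 ≈ 0.568.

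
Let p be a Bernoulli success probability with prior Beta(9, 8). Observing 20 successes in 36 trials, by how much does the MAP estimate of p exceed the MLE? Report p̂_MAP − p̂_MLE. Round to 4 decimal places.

MAP − MLE = -0.0065

Posterior is Beta(29, 24); MAP = (29−1)/(53−2) = 28/51 ≈ 0.54902.
MLE ignores the prior: p̂_MLE = k/n = 20/36 ≈ 0.55556.
Difference = 28/51 − 20/36 = -1/153 ≈ -0.0065.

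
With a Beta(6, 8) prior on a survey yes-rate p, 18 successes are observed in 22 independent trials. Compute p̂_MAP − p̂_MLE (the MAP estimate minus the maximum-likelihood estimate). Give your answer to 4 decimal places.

Posterior is Beta(24, 12); MAP = (24−1)/(36−2) = 23/34 ≈ 0.67647.
MLE ignores the prior: p̂_MLE = k/n = 18/22 ≈ 0.81818.
Difference = 23/34 − 18/22 = -53/374 ≈ -0.1417.

MAP − MLE = -0.1417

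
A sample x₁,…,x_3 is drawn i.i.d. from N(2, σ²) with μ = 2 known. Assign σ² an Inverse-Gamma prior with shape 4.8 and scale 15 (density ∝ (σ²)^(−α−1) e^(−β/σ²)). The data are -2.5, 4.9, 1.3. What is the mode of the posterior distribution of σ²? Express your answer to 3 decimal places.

σ̂²_MAP = 4.051

Sum of squared deviations about the known mean: SS = (-2.5−2)² + (4.9−2)² + (1.3−2)² = 29.15.
The Normal likelihood contributes (σ²)^(−n/2) exp(−SS/(2σ²)), so the posterior is Inverse-Gamma(α + n/2, β + SS/2) = Inverse-Gamma(6.3, 29.575).
The mode of Inverse-Gamma(a, b) is b/(a+1) = 29.575/7.3 ≈ 4.051.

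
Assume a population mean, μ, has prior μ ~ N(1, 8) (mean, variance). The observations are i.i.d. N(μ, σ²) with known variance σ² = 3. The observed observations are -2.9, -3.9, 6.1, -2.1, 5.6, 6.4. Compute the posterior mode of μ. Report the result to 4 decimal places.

μ̂_MAP = 1.5020

n = 6; x̄ = ((-2.9) + (-3.9) + 6.1 + (-2.1) + 5.6 + 6.4)/6 = 9.2/6 = 23/15 ≈ 1.5333.
For a Normal prior and Normal likelihood with known variance, the posterior is Normal; its mode equals its mean, the precision-weighted average.
Prior precision 1/σ₀² = 1/8 = 0.125; data precision n/σ² = 6/3 = 2.
μ̂ = (0.125·1 + 2·(23/15)) / (0.125 + 2) = (383/120)/2.125 = 383/255 ≈ 1.5020.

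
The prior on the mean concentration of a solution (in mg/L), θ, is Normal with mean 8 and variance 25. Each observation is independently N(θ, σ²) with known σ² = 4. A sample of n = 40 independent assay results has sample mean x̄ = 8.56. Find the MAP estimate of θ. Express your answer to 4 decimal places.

θ̂_MAP = 8.5578

n = 40, x̄ = 8.56.
For a Normal prior and Normal likelihood with known variance, the posterior is Normal; its mode equals its mean, the precision-weighted average.
Prior precision 1/σ₀² = 1/25 = 0.04; data precision n/σ² = 40/4 = 10.
θ̂ = (0.04·8 + 10·8.56) / (0.04 + 10) = 85.92/10.04 = 2148/251 ≈ 8.5578.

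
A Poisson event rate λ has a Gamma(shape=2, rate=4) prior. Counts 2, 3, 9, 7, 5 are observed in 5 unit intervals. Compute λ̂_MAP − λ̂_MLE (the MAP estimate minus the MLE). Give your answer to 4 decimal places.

Σxᵢ = 26. Posterior is Gamma(28, 9); MAP = (28−1)/9 = 27/9 ≈ 3.00000.
MLE = x̄ = 26/5 ≈ 5.20000.
Difference = 27/9 − 26/5 = -11/5 ≈ -2.2000.

MAP − MLE = -2.2000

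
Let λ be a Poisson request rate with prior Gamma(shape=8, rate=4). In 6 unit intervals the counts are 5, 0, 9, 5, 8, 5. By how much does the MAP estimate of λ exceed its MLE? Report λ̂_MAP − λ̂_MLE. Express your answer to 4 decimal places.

Σxᵢ = 32. Posterior is Gamma(40, 10); MAP = (40−1)/10 = 39/10 ≈ 3.90000.
MLE = x̄ = 32/6 ≈ 5.33333.
Difference = 39/10 − 32/6 = -43/30 ≈ -1.4333.

MAP − MLE = -1.4333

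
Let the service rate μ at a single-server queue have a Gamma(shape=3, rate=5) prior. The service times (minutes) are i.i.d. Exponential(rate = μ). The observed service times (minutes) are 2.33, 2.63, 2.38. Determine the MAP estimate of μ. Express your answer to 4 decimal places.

The Exponential(rate=μ) likelihood is ∝ μ^n e^(−μΣtᵢ). Here n = 3 and Σtᵢ = 2.33 + 2.63 + 2.38 = 7.34.
Posterior ∝ μ^2e^(−5μ) · μ^3e^(−7.34μ) = μ^5e^(−12.34μ), i.e. Gamma(6, 12.34).
Mode = (a−1)/b = 5/12.34 ≈ 0.4052.

μ̂_MAP = 0.4052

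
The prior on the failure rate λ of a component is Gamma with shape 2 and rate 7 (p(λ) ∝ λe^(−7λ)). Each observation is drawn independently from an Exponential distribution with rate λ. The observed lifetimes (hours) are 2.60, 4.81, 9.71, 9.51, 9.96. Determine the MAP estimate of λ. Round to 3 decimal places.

The Exponential(rate=λ) likelihood is ∝ λ^n e^(−λΣtᵢ). Here n = 5 and Σtᵢ = 2.60 + 4.81 + 9.71 + 9.51 + 9.96 = 36.59.
Posterior ∝ λe^(−7λ) · λ^5e^(−36.59λ) = λ^6e^(−43.59λ), i.e. Gamma(7, 43.59).
Mode = (a−1)/b = 6/43.59 ≈ 0.138.

λ̂_MAP = 0.138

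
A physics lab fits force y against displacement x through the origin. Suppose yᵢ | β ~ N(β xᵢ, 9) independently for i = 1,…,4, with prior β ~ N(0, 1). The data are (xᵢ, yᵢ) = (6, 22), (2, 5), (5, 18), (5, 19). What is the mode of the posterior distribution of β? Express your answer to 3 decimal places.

β̂_MAP = 3.303

log p(β | y) = −Σ(yᵢ − βxᵢ)²/(2·9) − β²/(2·1) + const.
Setting the derivative to zero: Σxᵢ(yᵢ − βxᵢ)/9 − β/1 = 0, so β = Σxᵢyᵢ / (Σxᵢ² + σ²/τ²).
Σxᵢyᵢ = 6·22 + 2·5 + 5·18 + 5·19 = 327; Σxᵢ² = 90; σ²/τ² = 9.
β̂_MAP = 327 / (90 + 9) = 327/99 ≈ 3.303.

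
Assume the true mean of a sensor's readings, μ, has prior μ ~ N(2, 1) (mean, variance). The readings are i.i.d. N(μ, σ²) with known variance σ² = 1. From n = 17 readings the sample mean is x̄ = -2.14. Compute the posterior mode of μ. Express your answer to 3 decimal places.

μ̂_MAP = -1.910

n = 17, x̄ = -2.14.
For a Normal prior and Normal likelihood with known variance, the posterior is Normal; its mode equals its mean, the precision-weighted average.
Prior precision 1/σ₀² = 1/1 = 1; data precision n/σ² = 17/1 = 17.
μ̂ = (1·2 + 17·(-2.14)) / (1 + 17) = (-34.38)/18 = -1.910.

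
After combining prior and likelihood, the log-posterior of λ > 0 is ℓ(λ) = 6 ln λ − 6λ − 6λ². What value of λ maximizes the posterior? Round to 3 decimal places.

ℓ'(λ) = 6/λ − 6 − 12λ. Setting this to zero and multiplying by λ: 12λ² + 6λ − 6 = 0.
λ = (−6 + √(6² + 4·12·6)) / (2·12) = (−6 + √324) / 24 = (−6 + 18)/24 = 1/2.
ℓ''(λ) = −6/λ² − 12 < 0, confirming a maximum.

λ̂_MAP = 0.500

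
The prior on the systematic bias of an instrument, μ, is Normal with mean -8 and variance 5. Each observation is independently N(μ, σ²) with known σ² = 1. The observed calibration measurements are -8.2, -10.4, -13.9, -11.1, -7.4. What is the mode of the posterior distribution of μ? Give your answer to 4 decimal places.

n = 5; x̄ = ((-8.2) + (-10.4) + (-13.9) + (-11.1) + (-7.4))/5 = -51/5 = -10.2.
For a Normal prior and Normal likelihood with known variance, the posterior is Normal; its mode equals its mean, the precision-weighted average.
Prior precision 1/σ₀² = 1/5 = 0.2; data precision n/σ² = 5/1 = 5.
μ̂ = (0.2·(-8) + 5·(-10.2)) / (0.2 + 5) = (-52.6)/5.2 = -263/26 ≈ -10.1154.

μ̂_MAP = -10.1154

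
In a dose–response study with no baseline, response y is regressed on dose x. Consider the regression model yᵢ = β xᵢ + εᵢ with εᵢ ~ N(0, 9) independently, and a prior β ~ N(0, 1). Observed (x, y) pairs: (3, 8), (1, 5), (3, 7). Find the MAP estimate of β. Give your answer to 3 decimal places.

log p(β | y) = −Σ(yᵢ − βxᵢ)²/(2·9) − β²/(2·1) + const.
Setting the derivative to zero: Σxᵢ(yᵢ − βxᵢ)/9 − β/1 = 0, so β = Σxᵢyᵢ / (Σxᵢ² + σ²/τ²).
Σxᵢyᵢ = 3·8 + 1·5 + 3·7 = 50; Σxᵢ² = 19; σ²/τ² = 9.
β̂_MAP = 50 / (19 + 9) = 50/28 ≈ 1.786.

β̂_MAP = 1.786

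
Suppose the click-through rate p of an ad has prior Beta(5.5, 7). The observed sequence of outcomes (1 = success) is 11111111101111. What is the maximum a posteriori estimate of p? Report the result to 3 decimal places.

Prior: Beta(5.5, 7).
Data: 13 successes in 14 trials (from the sequence). The binomial likelihood contributes p^13(1−p)^1, so the posterior is Beta(5.5+13, 7+1) = Beta(18.5, 8).
For Beta(a, b) with a, b > 1 the mode is (a−1)/(a+b−2) = 17.5/24.5 ≈ 0.714.

p̂_MAP = 0.714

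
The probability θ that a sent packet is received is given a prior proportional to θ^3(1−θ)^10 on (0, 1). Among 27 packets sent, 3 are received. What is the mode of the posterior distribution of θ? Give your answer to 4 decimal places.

θ̂_MAP = 0.1500

The prior density ∝ θ^3(1−θ)^10 is the kernel of Beta(4, 11).
Data: 3 successes in 27 trials. The binomial likelihood contributes θ^3(1−θ)^24, so the posterior is Beta(4+3, 11+24) = Beta(7, 35).
For Beta(a, b) with a, b > 1 the mode is (a−1)/(a+b−2) = 6/40 ≈ 0.1500.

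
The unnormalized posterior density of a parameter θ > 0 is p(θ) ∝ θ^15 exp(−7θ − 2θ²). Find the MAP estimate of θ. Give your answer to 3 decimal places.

θ̂_MAP = 1.250

ℓ'(θ) = 15/θ − 7 − 4θ. Setting this to zero and multiplying by θ: 4θ² + 7θ − 15 = 0.
θ = (−7 + √(7² + 4·4·15)) / (2·4) = (−7 + √289) / 8 = (−7 + 17)/8 = 5/4.
ℓ''(θ) = −15/θ² − 4 < 0, confirming a maximum.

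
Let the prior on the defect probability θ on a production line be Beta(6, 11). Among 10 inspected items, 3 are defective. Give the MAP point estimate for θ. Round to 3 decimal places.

Prior: Beta(6, 11).
Data: 3 successes in 10 trials. The binomial likelihood contributes θ^3(1−θ)^7, so the posterior is Beta(6+3, 11+7) = Beta(9, 18).
For Beta(a, b) with a, b > 1 the mode is (a−1)/(a+b−2) = 8/25 ≈ 0.320.

θ̂_MAP = 0.320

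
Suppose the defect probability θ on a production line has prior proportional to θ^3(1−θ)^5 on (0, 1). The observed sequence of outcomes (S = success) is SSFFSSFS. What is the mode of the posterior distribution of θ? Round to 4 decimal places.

The prior density ∝ θ^3(1−θ)^5 is the kernel of Beta(4, 6).
Data: 5 successes in 8 trials (from the sequence). The binomial likelihood contributes θ^5(1−θ)^3, so the posterior is Beta(4+5, 6+3) = Beta(9, 9).
For Beta(a, b) with a, b > 1 the mode is (a−1)/(a+b−2) = 8/16 ≈ 0.5000.

θ̂_MAP = 0.5000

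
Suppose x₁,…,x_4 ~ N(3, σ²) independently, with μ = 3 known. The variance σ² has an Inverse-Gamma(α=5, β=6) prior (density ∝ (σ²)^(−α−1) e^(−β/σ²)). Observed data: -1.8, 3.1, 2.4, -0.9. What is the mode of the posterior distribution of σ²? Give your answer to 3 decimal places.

Sum of squared deviations about the known mean: SS = (-1.8−3)² + (3.1−3)² + (2.4−3)² + (-0.9−3)² = 38.62.
The Normal likelihood contributes (σ²)^(−n/2) exp(−SS/(2σ²)), so the posterior is Inverse-Gamma(α + n/2, β + SS/2) = Inverse-Gamma(7, 25.31).
The mode of Inverse-Gamma(a, b) is b/(a+1) = 25.31/8 ≈ 3.164.

σ̂²_MAP = 3.164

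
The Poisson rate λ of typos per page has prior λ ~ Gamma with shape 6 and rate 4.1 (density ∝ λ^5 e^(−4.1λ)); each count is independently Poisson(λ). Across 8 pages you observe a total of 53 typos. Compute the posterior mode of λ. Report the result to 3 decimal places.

Σxᵢ = 53, n = 8.
Posterior ∝ λ^5e^(−4.1λ) · λ^53e^(−8λ) = λ^58e^(−12.1λ), i.e. Gamma(shape=59, rate=12.1).
The mode of a Gamma(a, b) with a ≥ 1 (shape–rate) is (a−1)/b = 58/12.1 ≈ 4.793.

λ̂_MAP = 4.793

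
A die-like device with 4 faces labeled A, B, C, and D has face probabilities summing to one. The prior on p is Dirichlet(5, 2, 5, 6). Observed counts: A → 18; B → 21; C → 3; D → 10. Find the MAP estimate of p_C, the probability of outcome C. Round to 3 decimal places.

MAP estimate of p_C = 0.106

The posterior is Dirichlet(αᵢ + nᵢ) = Dirichlet(23, 23, 8, 16).
For a Dirichlet(a₁,…,a_K) with all aᵢ > 1, the mode has j-th component (aⱼ − 1)/(Σaᵢ − K).
Here Σaᵢ = 70 and K = 4, so p_C = (8 − 1)/(70 − 4) = 7/66 ≈ 0.106.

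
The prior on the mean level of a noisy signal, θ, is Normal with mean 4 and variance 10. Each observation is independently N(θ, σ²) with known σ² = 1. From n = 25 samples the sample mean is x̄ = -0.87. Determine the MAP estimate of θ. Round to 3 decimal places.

n = 25, x̄ = -0.87.
For a Normal prior and Normal likelihood with known variance, the posterior is Normal; its mode equals its mean, the precision-weighted average.
Prior precision 1/σ₀² = 1/10 = 0.1; data precision n/σ² = 25/1 = 25.
θ̂ = (0.1·4 + 25·(-0.87)) / (0.1 + 25) = (-21.35)/25.1 = -427/502 ≈ -0.851.

θ̂_MAP = -0.851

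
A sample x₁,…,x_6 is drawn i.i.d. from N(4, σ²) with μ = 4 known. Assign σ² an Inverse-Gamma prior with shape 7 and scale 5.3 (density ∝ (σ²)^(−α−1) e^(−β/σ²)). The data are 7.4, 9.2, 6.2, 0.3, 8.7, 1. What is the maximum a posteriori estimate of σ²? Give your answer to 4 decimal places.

σ̂²_MAP = 4.4918

Sum of squared deviations about the known mean: SS = (7.4−4)² + (9.2−4)² + (6.2−4)² + (0.3−4)² + (8.7−4)² + (1−4)² = 88.22.
The Normal likelihood contributes (σ²)^(−n/2) exp(−SS/(2σ²)), so the posterior is Inverse-Gamma(α + n/2, β + SS/2) = Inverse-Gamma(10, 49.41).
The mode of Inverse-Gamma(a, b) is b/(a+1) = 49.41/11 ≈ 4.4918.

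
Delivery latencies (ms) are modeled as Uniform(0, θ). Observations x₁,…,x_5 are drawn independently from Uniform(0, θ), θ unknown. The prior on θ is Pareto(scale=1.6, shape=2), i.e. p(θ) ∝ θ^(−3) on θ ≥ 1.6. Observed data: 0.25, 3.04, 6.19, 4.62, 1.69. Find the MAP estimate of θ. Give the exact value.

The Uniform(0, θ) likelihood is θ^(−n) for θ ≥ max(xᵢ), zero otherwise. Here max(xᵢ) = 6.19.
Posterior ∝ θ^(−3) · θ^(−5) = θ^(−8) on θ ≥ max(1.6, 6.19) = 6.19.
This density is strictly decreasing in θ, so the posterior mode lies at the lower boundary of the support.

θ̂_MAP = 6.19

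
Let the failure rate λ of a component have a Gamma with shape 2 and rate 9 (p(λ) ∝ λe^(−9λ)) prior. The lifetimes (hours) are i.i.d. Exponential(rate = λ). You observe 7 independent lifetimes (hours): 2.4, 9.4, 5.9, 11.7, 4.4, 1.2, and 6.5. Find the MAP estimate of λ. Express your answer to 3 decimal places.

λ̂_MAP = 0.158

The Exponential(rate=λ) likelihood is ∝ λ^n e^(−λΣtᵢ). Here n = 7 and Σtᵢ = 2.4 + 9.4 + 5.9 + 11.7 + 4.4 + 1.2 + 6.5 = 41.5.
Posterior ∝ λe^(−9λ) · λ^7e^(−41.5λ) = λ^8e^(−50.5λ), i.e. Gamma(9, 50.5).
Mode = (a−1)/b = 8/50.5 ≈ 0.158.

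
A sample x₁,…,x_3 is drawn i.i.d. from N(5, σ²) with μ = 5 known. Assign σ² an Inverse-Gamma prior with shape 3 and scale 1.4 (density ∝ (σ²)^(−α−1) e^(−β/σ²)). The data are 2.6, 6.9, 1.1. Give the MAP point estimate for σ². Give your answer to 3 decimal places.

Sum of squared deviations about the known mean: SS = (2.6−5)² + (6.9−5)² + (1.1−5)² = 24.58.
The Normal likelihood contributes (σ²)^(−n/2) exp(−SS/(2σ²)), so the posterior is Inverse-Gamma(α + n/2, β + SS/2) = Inverse-Gamma(4.5, 13.69).
The mode of Inverse-Gamma(a, b) is b/(a+1) = 13.69/5.5 ≈ 2.489.

σ̂²_MAP = 2.489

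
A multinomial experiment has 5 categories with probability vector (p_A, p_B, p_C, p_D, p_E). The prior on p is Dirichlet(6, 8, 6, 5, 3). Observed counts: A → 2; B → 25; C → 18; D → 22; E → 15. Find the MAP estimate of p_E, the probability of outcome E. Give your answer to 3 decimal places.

The posterior is Dirichlet(αᵢ + nᵢ) = Dirichlet(8, 33, 24, 27, 18).
For a Dirichlet(a₁,…,a_K) with all aᵢ > 1, the mode has j-th component (aⱼ − 1)/(Σaᵢ − K).
Here Σaᵢ = 110 and K = 5, so p_E = (18 − 1)/(110 − 5) = 17/105 ≈ 0.162.

MAP estimate of p_E = 0.162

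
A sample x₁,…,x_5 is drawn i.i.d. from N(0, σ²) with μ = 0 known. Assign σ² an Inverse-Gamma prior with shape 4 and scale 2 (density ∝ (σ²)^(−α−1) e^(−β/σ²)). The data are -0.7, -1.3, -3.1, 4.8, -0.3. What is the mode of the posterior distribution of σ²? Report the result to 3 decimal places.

Sum of squared deviations about the known mean: SS = (-0.7−0)² + (-1.3−0)² + (-3.1−0)² + (4.8−0)² + (-0.3−0)² = 34.92.
The Normal likelihood contributes (σ²)^(−n/2) exp(−SS/(2σ²)), so the posterior is Inverse-Gamma(α + n/2, β + SS/2) = Inverse-Gamma(6.5, 19.46).
The mode of Inverse-Gamma(a, b) is b/(a+1) = 19.46/7.5 ≈ 2.595.

σ̂²_MAP = 2.595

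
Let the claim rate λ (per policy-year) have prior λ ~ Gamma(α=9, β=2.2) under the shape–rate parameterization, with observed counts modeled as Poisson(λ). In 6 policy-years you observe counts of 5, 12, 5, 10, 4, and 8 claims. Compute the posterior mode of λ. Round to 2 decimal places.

λ̂_MAP = 6.34

Σxᵢ = 5+12+5+10+4+8 = 44, with n = 6.
Posterior ∝ λ^8e^(−2.2λ) · λ^44e^(−6λ) = λ^52e^(−8.2λ), i.e. Gamma(shape=53, rate=8.2).
The mode of a Gamma(a, b) with a ≥ 1 (shape–rate) is (a−1)/b = 52/8.2 ≈ 6.34.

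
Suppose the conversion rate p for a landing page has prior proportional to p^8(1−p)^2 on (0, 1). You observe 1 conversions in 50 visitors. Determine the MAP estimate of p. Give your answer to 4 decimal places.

The prior density ∝ p^8(1−p)^2 is the kernel of Beta(9, 3).
Data: 1 success in 50 trials. The binomial likelihood contributes p(1−p)^49, so the posterior is Beta(9+1, 3+49) = Beta(10, 52).
For Beta(a, b) with a, b > 1 the mode is (a−1)/(a+b−2) = 9/60 ≈ 0.1500.

p̂_MAP = 0.1500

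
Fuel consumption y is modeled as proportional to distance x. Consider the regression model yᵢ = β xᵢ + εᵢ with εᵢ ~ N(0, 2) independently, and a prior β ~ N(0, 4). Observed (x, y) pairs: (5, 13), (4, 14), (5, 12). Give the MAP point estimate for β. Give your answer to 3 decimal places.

log p(β | y) = −Σ(yᵢ − βxᵢ)²/(2·2) − β²/(2·4) + const.
Setting the derivative to zero: Σxᵢ(yᵢ − βxᵢ)/2 − β/4 = 0, so β = Σxᵢyᵢ / (Σxᵢ² + σ²/τ²).
Σxᵢyᵢ = 5·13 + 4·14 + 5·12 = 181; Σxᵢ² = 66; σ²/τ² = 0.5.
β̂_MAP = 181 / (66 + 0.5) = 181/66.5 ≈ 2.722.

β̂_MAP = 2.722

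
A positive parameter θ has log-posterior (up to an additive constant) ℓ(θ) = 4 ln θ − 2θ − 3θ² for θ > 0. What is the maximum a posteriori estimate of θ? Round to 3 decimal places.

ℓ'(θ) = 4/θ − 2 − 6θ. Setting this to zero and multiplying by θ: 6θ² + 2θ − 4 = 0.
θ = (−2 + √(2² + 4·6·4)) / (2·6) = (−2 + √100) / 12 = (−2 + 10)/12 = 2/3.
ℓ''(θ) = −4/θ² − 6 < 0, confirming a maximum.

θ̂_MAP = 0.667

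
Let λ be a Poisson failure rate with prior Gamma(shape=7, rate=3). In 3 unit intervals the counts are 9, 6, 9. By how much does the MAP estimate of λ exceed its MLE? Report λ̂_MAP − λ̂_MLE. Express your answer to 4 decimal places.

MAP − MLE = -3.0000

Σxᵢ = 24. Posterior is Gamma(31, 6); MAP = (31−1)/6 = 30/6 ≈ 5.00000.
MLE = x̄ = 24/3 ≈ 8.00000.
Difference = 30/6 − 24/3 = -3 ≈ -3.0000.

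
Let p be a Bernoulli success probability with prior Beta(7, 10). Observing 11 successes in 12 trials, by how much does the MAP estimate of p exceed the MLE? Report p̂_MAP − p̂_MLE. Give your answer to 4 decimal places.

Posterior is Beta(18, 11); MAP = (18−1)/(29−2) = 17/27 ≈ 0.62963.
MLE ignores the prior: p̂_MLE = k/n = 11/12 ≈ 0.91667.
Difference = 17/27 − 11/12 = -31/108 ≈ -0.2870.

MAP − MLE = -0.2870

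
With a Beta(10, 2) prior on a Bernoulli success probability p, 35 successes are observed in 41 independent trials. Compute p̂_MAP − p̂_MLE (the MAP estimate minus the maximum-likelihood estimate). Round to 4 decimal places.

MAP − MLE = 0.0091

Posterior is Beta(45, 8); MAP = (45−1)/(53−2) = 44/51 ≈ 0.86275.
MLE ignores the prior: p̂_MLE = k/n = 35/41 ≈ 0.85366.
Difference = 44/51 − 35/41 = 19/2091 ≈ 0.0091.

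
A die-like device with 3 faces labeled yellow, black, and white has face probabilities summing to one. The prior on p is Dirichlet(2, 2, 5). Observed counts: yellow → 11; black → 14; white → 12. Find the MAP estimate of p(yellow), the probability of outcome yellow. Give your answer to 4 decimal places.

MAP estimate of p(yellow) = 0.2791

The posterior is Dirichlet(αᵢ + nᵢ) = Dirichlet(13, 16, 17).
For a Dirichlet(a₁,…,a_K) with all aᵢ > 1, the mode has j-th component (aⱼ − 1)/(Σaᵢ − K).
Here Σaᵢ = 46 and K = 3, so p(yellow) = (13 − 1)/(46 − 3) = 12/43 ≈ 0.2791.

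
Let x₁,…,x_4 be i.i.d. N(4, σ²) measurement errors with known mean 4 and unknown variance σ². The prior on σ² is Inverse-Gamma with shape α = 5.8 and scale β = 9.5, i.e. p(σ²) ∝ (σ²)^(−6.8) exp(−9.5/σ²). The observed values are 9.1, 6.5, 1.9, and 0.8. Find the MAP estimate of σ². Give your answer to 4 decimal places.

Sum of squared deviations about the known mean: SS = (9.1−4)² + (6.5−4)² + (1.9−4)² + (0.8−4)² = 46.91.
The Normal likelihood contributes (σ²)^(−n/2) exp(−SS/(2σ²)), so the posterior is Inverse-Gamma(α + n/2, β + SS/2) = Inverse-Gamma(7.8, 32.955).
The mode of Inverse-Gamma(a, b) is b/(a+1) = 32.955/8.8 ≈ 3.7449.

σ̂²_MAP = 3.7449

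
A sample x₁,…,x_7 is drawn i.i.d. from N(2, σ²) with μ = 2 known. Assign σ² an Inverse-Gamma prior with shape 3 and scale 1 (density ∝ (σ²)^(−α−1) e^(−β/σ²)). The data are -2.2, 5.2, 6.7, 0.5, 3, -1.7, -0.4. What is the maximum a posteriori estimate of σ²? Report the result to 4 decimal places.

Sum of squared deviations about the known mean: SS = (-2.2−2)² + (5.2−2)² + (6.7−2)² + (0.5−2)² + (3−2)² + (-1.7−2)² + (-0.4−2)² = 72.67.
The Normal likelihood contributes (σ²)^(−n/2) exp(−SS/(2σ²)), so the posterior is Inverse-Gamma(α + n/2, β + SS/2) = Inverse-Gamma(6.5, 37.335).
The mode of Inverse-Gamma(a, b) is b/(a+1) = 37.335/7.5 ≈ 4.9780.

σ̂²_MAP = 4.9780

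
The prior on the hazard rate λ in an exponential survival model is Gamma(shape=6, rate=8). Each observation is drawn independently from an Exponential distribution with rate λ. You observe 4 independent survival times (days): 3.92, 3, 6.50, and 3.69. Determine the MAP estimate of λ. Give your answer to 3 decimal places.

λ̂_MAP = 0.358

The Exponential(rate=λ) likelihood is ∝ λ^n e^(−λΣtᵢ). Here n = 4 and Σtᵢ = 3.92 + 3 + 6.50 + 3.69 = 17.11.
Posterior ∝ λ^5e^(−8λ) · λ^4e^(−17.11λ) = λ^9e^(−25.11λ), i.e. Gamma(10, 25.11).
Mode = (a−1)/b = 9/25.11 ≈ 0.358.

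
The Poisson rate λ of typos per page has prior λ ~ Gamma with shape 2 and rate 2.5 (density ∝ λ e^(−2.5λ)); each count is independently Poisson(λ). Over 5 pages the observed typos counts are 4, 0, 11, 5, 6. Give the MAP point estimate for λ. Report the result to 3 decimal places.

Σxᵢ = 4+0+11+5+6 = 26, with n = 5.
Posterior ∝ λe^(−2.5λ) · λ^26e^(−5λ) = λ^27e^(−7.5λ), i.e. Gamma(shape=28, rate=7.5).
The mode of a Gamma(a, b) with a ≥ 1 (shape–rate) is (a−1)/b = 27/7.5 ≈ 3.600.

λ̂_MAP = 3.600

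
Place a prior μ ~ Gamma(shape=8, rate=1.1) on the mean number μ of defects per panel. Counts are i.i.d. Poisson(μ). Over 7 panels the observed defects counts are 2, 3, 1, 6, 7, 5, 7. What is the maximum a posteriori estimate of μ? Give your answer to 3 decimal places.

Σxᵢ = 2+3+1+6+7+5+7 = 31, with n = 7.
Posterior ∝ μ^7e^(−1.1μ) · μ^31e^(−7μ) = μ^38e^(−8.1μ), i.e. Gamma(shape=39, rate=8.1).
The mode of a Gamma(a, b) with a ≥ 1 (shape–rate) is (a−1)/b = 38/8.1 ≈ 4.691.

μ̂_MAP = 4.691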